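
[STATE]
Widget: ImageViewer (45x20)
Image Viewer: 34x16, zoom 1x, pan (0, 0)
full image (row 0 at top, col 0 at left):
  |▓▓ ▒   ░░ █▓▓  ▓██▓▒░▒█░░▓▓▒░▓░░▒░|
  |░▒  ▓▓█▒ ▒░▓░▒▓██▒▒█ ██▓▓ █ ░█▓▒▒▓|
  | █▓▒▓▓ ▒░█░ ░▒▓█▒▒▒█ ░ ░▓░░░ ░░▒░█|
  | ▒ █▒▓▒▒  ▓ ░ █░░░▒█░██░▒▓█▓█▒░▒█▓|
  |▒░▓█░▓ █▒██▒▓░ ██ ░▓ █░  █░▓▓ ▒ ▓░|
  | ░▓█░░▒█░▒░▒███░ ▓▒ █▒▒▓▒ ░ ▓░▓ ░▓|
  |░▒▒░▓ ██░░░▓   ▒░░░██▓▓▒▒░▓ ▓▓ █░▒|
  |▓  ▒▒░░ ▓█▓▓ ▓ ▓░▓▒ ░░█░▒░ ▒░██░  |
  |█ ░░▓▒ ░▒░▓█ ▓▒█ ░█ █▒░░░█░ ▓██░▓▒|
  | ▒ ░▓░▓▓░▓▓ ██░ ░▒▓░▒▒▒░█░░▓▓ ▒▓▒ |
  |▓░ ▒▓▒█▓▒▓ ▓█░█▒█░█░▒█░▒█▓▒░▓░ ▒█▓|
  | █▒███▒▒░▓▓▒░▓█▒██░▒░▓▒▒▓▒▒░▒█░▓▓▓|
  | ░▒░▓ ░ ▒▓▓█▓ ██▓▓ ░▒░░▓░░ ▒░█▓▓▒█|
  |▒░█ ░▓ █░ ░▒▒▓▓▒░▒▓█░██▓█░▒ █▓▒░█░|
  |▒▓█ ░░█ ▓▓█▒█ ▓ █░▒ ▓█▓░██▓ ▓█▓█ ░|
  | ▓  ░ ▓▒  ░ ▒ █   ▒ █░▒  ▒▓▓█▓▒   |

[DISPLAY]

▓▓ ▒   ░░ █▓▓  ▓██▓▒░▒█░░▓▓▒░▓░░▒░           
░▒  ▓▓█▒ ▒░▓░▒▓██▒▒█ ██▓▓ █ ░█▓▒▒▓           
 █▓▒▓▓ ▒░█░ ░▒▓█▒▒▒█ ░ ░▓░░░ ░░▒░█           
 ▒ █▒▓▒▒  ▓ ░ █░░░▒█░██░▒▓█▓█▒░▒█▓           
▒░▓█░▓ █▒██▒▓░ ██ ░▓ █░  █░▓▓ ▒ ▓░           
 ░▓█░░▒█░▒░▒███░ ▓▒ █▒▒▓▒ ░ ▓░▓ ░▓           
░▒▒░▓ ██░░░▓   ▒░░░██▓▓▒▒░▓ ▓▓ █░▒           
▓  ▒▒░░ ▓█▓▓ ▓ ▓░▓▒ ░░█░▒░ ▒░██░             
█ ░░▓▒ ░▒░▓█ ▓▒█ ░█ █▒░░░█░ ▓██░▓▒           
 ▒ ░▓░▓▓░▓▓ ██░ ░▒▓░▒▒▒░█░░▓▓ ▒▓▒            
▓░ ▒▓▒█▓▒▓ ▓█░█▒█░█░▒█░▒█▓▒░▓░ ▒█▓           
 █▒███▒▒░▓▓▒░▓█▒██░▒░▓▒▒▓▒▒░▒█░▓▓▓           
 ░▒░▓ ░ ▒▓▓█▓ ██▓▓ ░▒░░▓░░ ▒░█▓▓▒█           
▒░█ ░▓ █░ ░▒▒▓▓▒░▒▓█░██▓█░▒ █▓▒░█░           
▒▓█ ░░█ ▓▓█▒█ ▓ █░▒ ▓█▓░██▓ ▓█▓█ ░           
 ▓  ░ ▓▒  ░ ▒ █   ▒ █░▒  ▒▓▓█▓▒              
                                             
                                             
                                             
                                             


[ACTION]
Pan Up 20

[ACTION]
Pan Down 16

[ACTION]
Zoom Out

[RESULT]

                                             
                                             
                                             
                                             
                                             
                                             
                                             
                                             
                                             
                                             
                                             
                                             
                                             
                                             
                                             
                                             
                                             
                                             
                                             
                                             


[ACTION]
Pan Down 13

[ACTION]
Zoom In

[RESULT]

▒▒▓▓██  ░░░░██  ▓▓▓▓██▒▒██  ▓▓  ██░░▒▒  ▓▓██▓
  ▓▓    ░░  ▓▓▒▒    ░░  ▒▒  ██      ▒▒  ██░░▒
  ▓▓    ░░  ▓▓▒▒    ░░  ▒▒  ██      ▒▒  ██░░▒
                                             
                                             
                                             
                                             
                                             
                                             
                                             
                                             
                                             
                                             
                                             
                                             
                                             
                                             
                                             
                                             
                                             


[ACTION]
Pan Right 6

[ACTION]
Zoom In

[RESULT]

   ░░░▓▓▓░░░▓▓▓▓▓▓░░░▓▓▓▓▓▓   ██████░░░   ░░░
   ▒▒▒▓▓▓▒▒▒███▓▓▓▒▒▒▓▓▓   ▓▓▓███░░░███▒▒▒███
   ▒▒▒▓▓▓▒▒▒███▓▓▓▒▒▒▓▓▓   ▓▓▓███░░░███▒▒▒███
   ▒▒▒▓▓▓▒▒▒███▓▓▓▒▒▒▓▓▓   ▓▓▓███░░░███▒▒▒███
▒▒▒█████████▒▒▒▒▒▒░░░▓▓▓▓▓▓▒▒▒░░░▓▓▓███▒▒▒███
▒▒▒█████████▒▒▒▒▒▒░░░▓▓▓▓▓▓▒▒▒░░░▓▓▓███▒▒▒███
▒▒▒█████████▒▒▒▒▒▒░░░▓▓▓▓▓▓▒▒▒░░░▓▓▓███▒▒▒███
▒▒▒░░░▓▓▓   ░░░   ▒▒▒▓▓▓▓▓▓███▓▓▓   ██████▓▓▓
▒▒▒░░░▓▓▓   ░░░   ▒▒▒▓▓▓▓▓▓███▓▓▓   ██████▓▓▓
▒▒▒░░░▓▓▓   ░░░   ▒▒▒▓▓▓▓▓▓███▓▓▓   ██████▓▓▓
███   ░░░▓▓▓   ███░░░   ░░░▒▒▒▒▒▒▓▓▓▓▓▓▒▒▒░░░
███   ░░░▓▓▓   ███░░░   ░░░▒▒▒▒▒▒▓▓▓▓▓▓▒▒▒░░░
███   ░░░▓▓▓   ███░░░   ░░░▒▒▒▒▒▒▓▓▓▓▓▓▒▒▒░░░
███   ░░░░░░███   ▓▓▓▓▓▓███▒▒▒███   ▓▓▓   ███
███   ░░░░░░███   ▓▓▓▓▓▓███▒▒▒███   ▓▓▓   ███
███   ░░░░░░███   ▓▓▓▓▓▓███▒▒▒███   ▓▓▓   ███
      ░░░   ▓▓▓▒▒▒      ░░░   ▒▒▒   ███      
      ░░░   ▓▓▓▒▒▒      ░░░   ▒▒▒   ███      
      ░░░   ▓▓▓▒▒▒      ░░░   ▒▒▒   ███      
                                             


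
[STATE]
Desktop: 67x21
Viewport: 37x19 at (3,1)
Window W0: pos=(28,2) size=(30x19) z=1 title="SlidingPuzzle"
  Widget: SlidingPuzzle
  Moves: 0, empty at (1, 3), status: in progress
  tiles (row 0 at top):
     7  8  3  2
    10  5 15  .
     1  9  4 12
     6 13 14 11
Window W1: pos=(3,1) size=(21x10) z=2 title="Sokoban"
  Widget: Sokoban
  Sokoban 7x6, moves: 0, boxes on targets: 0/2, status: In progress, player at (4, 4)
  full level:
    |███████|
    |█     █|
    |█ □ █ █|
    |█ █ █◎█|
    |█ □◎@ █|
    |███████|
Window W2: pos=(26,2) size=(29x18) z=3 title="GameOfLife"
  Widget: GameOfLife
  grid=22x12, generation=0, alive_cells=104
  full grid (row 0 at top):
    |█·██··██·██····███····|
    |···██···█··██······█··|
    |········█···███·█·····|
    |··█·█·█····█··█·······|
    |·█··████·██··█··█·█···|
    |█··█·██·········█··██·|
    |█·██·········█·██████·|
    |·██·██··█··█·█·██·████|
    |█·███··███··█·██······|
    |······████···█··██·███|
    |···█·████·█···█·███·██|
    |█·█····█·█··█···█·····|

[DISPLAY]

┏━━━━━━━━━━━━━━━━━━━┓                
┃ Sokoban           ┃  ┏━━━━━━━━━━━━━
┠───────────────────┨  ┃ GameOfLife  
┃███████            ┃  ┠─────────────
┃█     █            ┃  ┃Gen: 0       
┃█ □ █ █            ┃  ┃█·██··██·██··
┃█ █ █◎█            ┃  ┃···██···█··██
┃█ □◎@ █            ┃  ┃········█···█
┃███████            ┃  ┃··█·█·█····█·
┗━━━━━━━━━━━━━━━━━━━┛  ┃·█··████·██··
                       ┃█··█·██······
                       ┃█·██·········
                       ┃·██·██··█··█·
                       ┃█·███··███··█
                       ┃······████···
                       ┃···█·████·█··
                       ┃█·█····█·█··█
                       ┃             
                       ┗━━━━━━━━━━━━━


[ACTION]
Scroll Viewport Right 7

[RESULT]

━━━━━━━━━━━━━┓                       
an           ┃  ┏━━━━━━━━━━━━━━━━━━━━
─────────────┨  ┃ GameOfLife         
█            ┃  ┠────────────────────
█            ┃  ┃Gen: 0              
█            ┃  ┃█·██··██·██····███··
█            ┃  ┃···██···█··██······█
█            ┃  ┃········█···███·█···
█            ┃  ┃··█·█·█····█··█·····
━━━━━━━━━━━━━┛  ┃·█··████·██··█··█·█·
                ┃█··█·██·········█··█
                ┃█·██·········█·█████
                ┃·██·██··█··█·█·██·██
                ┃█·███··███··█·██····
                ┃······████···█··██·█
                ┃···█·████·█···█·███·
                ┃█·█····█·█··█···█···
                ┃                    
                ┗━━━━━━━━━━━━━━━━━━━━


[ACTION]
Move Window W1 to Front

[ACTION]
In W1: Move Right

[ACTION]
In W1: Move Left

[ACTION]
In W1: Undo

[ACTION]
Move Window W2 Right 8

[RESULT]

━━━━━━━━━━━━━┓                       
an           ┃    ┏━━━━━┏━━━━━━━━━━━━
─────────────┨    ┃ Slid┃ GameOfLife 
█            ┃    ┠─────┠────────────
█            ┃    ┃┌────┃Gen: 0      
█            ┃    ┃│  7 ┃█·██··██·██·
█            ┃    ┃├────┃···██···█··█
█            ┃    ┃│ 10 ┃········█···
█            ┃    ┃├────┃··█·█·█····█
━━━━━━━━━━━━━┛    ┃│  1 ┃·█··████·██·
                  ┃├────┃█··█·██·····
                  ┃│  6 ┃█·██········
                  ┃└────┃·██·██··█··█
                  ┃Moves┃█·███··███··
                  ┃     ┃······████··
                  ┃     ┃···█·████·█·
                  ┃     ┃█·█····█·█··
                  ┃     ┃            
                  ┃     ┗━━━━━━━━━━━━


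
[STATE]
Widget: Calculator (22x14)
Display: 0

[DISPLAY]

                     0
┌───┬───┬───┬───┐     
│ 7 │ 8 │ 9 │ ÷ │     
├───┼───┼───┼───┤     
│ 4 │ 5 │ 6 │ × │     
├───┼───┼───┼───┤     
│ 1 │ 2 │ 3 │ - │     
├───┼───┼───┼───┤     
│ 0 │ . │ = │ + │     
├───┼───┼───┼───┤     
│ C │ MC│ MR│ M+│     
└───┴───┴───┴───┘     
                      
                      


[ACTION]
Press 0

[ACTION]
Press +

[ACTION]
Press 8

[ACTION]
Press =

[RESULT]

                     8
┌───┬───┬───┬───┐     
│ 7 │ 8 │ 9 │ ÷ │     
├───┼───┼───┼───┤     
│ 4 │ 5 │ 6 │ × │     
├───┼───┼───┼───┤     
│ 1 │ 2 │ 3 │ - │     
├───┼───┼───┼───┤     
│ 0 │ . │ = │ + │     
├───┼───┼───┼───┤     
│ C │ MC│ MR│ M+│     
└───┴───┴───┴───┘     
                      
                      


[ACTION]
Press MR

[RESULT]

                     0
┌───┬───┬───┬───┐     
│ 7 │ 8 │ 9 │ ÷ │     
├───┼───┼───┼───┤     
│ 4 │ 5 │ 6 │ × │     
├───┼───┼───┼───┤     
│ 1 │ 2 │ 3 │ - │     
├───┼───┼───┼───┤     
│ 0 │ . │ = │ + │     
├───┼───┼───┼───┤     
│ C │ MC│ MR│ M+│     
└───┴───┴───┴───┘     
                      
                      


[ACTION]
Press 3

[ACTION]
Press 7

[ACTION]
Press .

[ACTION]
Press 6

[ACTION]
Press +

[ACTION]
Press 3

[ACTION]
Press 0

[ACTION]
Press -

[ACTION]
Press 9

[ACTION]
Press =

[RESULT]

                  58.6
┌───┬───┬───┬───┐     
│ 7 │ 8 │ 9 │ ÷ │     
├───┼───┼───┼───┤     
│ 4 │ 5 │ 6 │ × │     
├───┼───┼───┼───┤     
│ 1 │ 2 │ 3 │ - │     
├───┼───┼───┼───┤     
│ 0 │ . │ = │ + │     
├───┼───┼───┼───┤     
│ C │ MC│ MR│ M+│     
└───┴───┴───┴───┘     
                      
                      


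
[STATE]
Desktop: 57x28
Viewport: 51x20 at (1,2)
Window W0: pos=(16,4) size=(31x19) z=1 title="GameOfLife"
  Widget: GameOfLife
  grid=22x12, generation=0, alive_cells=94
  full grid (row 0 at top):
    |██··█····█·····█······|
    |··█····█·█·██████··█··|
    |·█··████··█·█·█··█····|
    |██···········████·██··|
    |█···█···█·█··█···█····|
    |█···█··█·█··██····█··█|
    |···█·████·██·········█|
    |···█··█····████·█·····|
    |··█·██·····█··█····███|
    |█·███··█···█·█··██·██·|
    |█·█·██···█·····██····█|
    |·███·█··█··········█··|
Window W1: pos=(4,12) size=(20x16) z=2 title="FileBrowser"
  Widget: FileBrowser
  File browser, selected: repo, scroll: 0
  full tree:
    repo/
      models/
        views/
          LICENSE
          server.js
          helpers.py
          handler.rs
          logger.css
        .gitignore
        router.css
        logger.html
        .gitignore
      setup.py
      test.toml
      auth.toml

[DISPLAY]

                                                   
                                                   
               ┏━━━━━━━━━━━━━━━━━━━━━━━━━━━━━┓     
               ┃ GameOfLife                  ┃     
               ┠─────────────────────────────┨     
               ┃Gen: 0                       ┃     
               ┃██··█····█·····█······       ┃     
               ┃··█····█·█·██████··█··       ┃     
               ┃·█··████··█·█·█··█····       ┃     
               ┃██···········████·██··       ┃     
   ┏━━━━━━━━━━━━━━━━━━┓·█·█··█···█····       ┃     
   ┃ FileBrowser      ┃█·█··██····█··█       ┃     
   ┠──────────────────┨██·██·········█       ┃     
   ┃> [-] repo/       ┃····████·█·····       ┃     
   ┃    [+] models/   ┃····█··█····███       ┃     
   ┃    setup.py      ┃█···█·█··██·██·       ┃     
   ┃    test.toml     ┃··█·····██····█       ┃     
   ┃    auth.toml     ┃·█··········█··       ┃     
   ┃                  ┃                      ┃     
   ┃                  ┃                      ┃     


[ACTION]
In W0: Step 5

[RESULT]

                                                   
                                                   
               ┏━━━━━━━━━━━━━━━━━━━━━━━━━━━━━┓     
               ┃ GameOfLife                  ┃     
               ┠─────────────────────────────┨     
               ┃Gen: 5                       ┃     
               ┃··█···················       ┃     
               ┃██··█········███··██··       ┃     
               ┃███·····███··███·█·█··       ┃     
               ┃███·████····███····█··       ┃     
   ┏━━━━━━━━━━━━━━━━━━┓█····█···█··█··       ┃     
   ┃ FileBrowser      ┃·██·██·····█···       ┃     
   ┠──────────────────┨······█··█·█···       ┃     
   ┃> [-] repo/       ┃·█·····█·██····       ┃     
   ┃    [+] models/   ┃█····█·███·███·       ┃     
   ┃    setup.py      ┃···██·██···██··       ┃     
   ┃    test.toml     ┃██·········██··       ┃     
   ┃    auth.toml     ┃···············       ┃     
   ┃                  ┃                      ┃     
   ┃                  ┃                      ┃     


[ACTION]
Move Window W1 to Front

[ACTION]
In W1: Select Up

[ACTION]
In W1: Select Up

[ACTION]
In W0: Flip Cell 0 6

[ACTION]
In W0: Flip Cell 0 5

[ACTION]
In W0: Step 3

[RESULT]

                                                   
                                                   
               ┏━━━━━━━━━━━━━━━━━━━━━━━━━━━━━┓     
               ┃ GameOfLife                  ┃     
               ┠─────────────────────────────┨     
               ┃Gen: 8                       ┃     
               ┃··············█··███··       ┃     
               ┃······█······██··███··       ┃     
               ┃····█··█·█·········█··       ┃     
               ┃······█··███····██····       ┃     
   ┏━━━━━━━━━━━━━━━━━━┓·█··████·······       ┃     
   ┃ FileBrowser      ┃··█·█·██·██····       ┃     
   ┠──────────────────┨····█·█·█·██···       ┃     
   ┃> [-] repo/       ┃██··██·█··█····       ┃     
   ┃    [+] models/   ┃██·██·████·····       ┃     
   ┃    setup.py      ┃·██·█·█········       ┃     
   ┃    test.toml     ┃██···██········       ┃     
   ┃    auth.toml     ┃···············       ┃     
   ┃                  ┃                      ┃     
   ┃                  ┃                      ┃     


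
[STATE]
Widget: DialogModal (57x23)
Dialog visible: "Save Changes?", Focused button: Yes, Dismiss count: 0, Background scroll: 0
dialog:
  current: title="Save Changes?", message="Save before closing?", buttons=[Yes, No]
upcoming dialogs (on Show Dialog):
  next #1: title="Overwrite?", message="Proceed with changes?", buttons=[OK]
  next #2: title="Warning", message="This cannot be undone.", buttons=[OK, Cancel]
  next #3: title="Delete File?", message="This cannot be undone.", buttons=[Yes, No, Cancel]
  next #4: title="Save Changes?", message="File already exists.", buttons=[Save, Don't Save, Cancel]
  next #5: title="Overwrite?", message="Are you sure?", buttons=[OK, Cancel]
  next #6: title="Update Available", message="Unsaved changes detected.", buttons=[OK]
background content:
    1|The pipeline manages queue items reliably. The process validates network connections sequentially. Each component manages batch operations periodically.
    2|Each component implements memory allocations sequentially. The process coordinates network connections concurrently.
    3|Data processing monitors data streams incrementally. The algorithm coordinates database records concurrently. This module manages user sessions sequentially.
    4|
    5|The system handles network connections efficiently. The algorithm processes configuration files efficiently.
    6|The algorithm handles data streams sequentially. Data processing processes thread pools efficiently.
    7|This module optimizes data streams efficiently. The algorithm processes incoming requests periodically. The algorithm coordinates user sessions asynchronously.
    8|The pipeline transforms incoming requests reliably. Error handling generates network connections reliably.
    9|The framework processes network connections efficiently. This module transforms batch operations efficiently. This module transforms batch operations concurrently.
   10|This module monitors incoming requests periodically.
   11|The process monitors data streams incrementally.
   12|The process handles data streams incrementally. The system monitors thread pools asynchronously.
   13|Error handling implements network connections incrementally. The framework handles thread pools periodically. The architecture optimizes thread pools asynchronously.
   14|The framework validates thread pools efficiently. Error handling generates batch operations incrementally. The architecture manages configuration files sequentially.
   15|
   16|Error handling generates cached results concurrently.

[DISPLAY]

The pipeline manages queue items reliably. The process va
Each component implements memory allocations sequentially
Data processing monitors data streams incrementally. The 
                                                         
The system handles network connections efficiently. The a
The algorithm handles data streams sequentially. Data pro
This module optimizes data streams efficiently. The algor
The pipeline transforms incoming requests reliably. Error
The framework processes network connections efficiently. 
This module moni┌──────────────────────┐eriodically.     
The process moni│    Save Changes?     │entally.         
The process hand│ Save before closing? │ntally. The syste
Error handling i│      [Yes]  No       │tions incremental
The framework va└──────────────────────┘iciently. Error h
                                                         
Error handling generates cached results concurrently.    
                                                         
                                                         
                                                         
                                                         
                                                         
                                                         
                                                         


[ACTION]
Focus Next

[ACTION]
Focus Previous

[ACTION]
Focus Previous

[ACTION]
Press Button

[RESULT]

The pipeline manages queue items reliably. The process va
Each component implements memory allocations sequentially
Data processing monitors data streams incrementally. The 
                                                         
The system handles network connections efficiently. The a
The algorithm handles data streams sequentially. Data pro
This module optimizes data streams efficiently. The algor
The pipeline transforms incoming requests reliably. Error
The framework processes network connections efficiently. 
This module monitors incoming requests periodically.     
The process monitors data streams incrementally.         
The process handles data streams incrementally. The syste
Error handling implements network connections incremental
The framework validates thread pools efficiently. Error h
                                                         
Error handling generates cached results concurrently.    
                                                         
                                                         
                                                         
                                                         
                                                         
                                                         
                                                         


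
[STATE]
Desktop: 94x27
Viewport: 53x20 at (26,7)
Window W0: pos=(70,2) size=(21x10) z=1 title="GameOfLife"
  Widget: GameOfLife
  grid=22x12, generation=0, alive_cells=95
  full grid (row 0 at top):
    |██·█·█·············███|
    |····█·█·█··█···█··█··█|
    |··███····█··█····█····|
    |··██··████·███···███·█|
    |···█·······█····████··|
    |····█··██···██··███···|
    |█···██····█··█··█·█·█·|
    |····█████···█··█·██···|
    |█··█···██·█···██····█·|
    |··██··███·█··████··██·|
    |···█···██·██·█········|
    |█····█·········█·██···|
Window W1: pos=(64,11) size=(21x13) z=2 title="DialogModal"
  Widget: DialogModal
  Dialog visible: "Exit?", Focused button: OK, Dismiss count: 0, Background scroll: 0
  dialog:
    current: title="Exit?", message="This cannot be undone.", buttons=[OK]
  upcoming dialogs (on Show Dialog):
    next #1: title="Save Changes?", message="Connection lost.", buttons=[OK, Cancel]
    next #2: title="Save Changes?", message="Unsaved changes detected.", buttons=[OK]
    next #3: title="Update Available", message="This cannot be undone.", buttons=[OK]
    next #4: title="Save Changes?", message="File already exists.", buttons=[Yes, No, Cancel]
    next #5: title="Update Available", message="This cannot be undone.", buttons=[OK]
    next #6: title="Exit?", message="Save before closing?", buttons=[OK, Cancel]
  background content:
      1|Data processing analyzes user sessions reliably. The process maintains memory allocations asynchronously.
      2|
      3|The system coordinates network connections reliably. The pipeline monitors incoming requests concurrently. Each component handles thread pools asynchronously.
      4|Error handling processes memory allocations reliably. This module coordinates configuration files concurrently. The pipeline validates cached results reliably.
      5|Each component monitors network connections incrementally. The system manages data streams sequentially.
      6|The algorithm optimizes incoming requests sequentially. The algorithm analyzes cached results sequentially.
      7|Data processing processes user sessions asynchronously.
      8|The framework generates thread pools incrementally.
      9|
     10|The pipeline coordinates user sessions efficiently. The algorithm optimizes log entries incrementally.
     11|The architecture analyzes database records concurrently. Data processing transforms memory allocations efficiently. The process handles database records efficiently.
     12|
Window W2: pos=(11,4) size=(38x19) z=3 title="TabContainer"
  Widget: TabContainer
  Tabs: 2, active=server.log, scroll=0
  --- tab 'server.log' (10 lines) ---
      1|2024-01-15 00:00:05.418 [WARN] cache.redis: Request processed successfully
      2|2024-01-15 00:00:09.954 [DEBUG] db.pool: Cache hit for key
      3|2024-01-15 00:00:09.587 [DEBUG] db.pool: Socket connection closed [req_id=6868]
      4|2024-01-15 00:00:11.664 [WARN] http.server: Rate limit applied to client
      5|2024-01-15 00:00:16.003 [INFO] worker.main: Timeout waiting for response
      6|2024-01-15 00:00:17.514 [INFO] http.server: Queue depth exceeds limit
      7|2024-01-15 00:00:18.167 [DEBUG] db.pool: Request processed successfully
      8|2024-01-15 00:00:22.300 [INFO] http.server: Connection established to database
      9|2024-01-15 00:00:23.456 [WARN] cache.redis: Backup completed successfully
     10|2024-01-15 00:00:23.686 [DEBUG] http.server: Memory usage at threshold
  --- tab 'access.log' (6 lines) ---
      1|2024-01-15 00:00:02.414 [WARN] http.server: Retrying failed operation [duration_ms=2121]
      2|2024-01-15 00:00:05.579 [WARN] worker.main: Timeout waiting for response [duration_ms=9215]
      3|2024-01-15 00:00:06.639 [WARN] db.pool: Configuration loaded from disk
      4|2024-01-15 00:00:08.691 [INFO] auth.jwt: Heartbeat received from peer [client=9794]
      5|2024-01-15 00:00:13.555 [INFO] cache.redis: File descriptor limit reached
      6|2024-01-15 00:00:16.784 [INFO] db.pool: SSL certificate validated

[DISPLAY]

access.log            ┃                     ┃··█·····
──────────────────────┃                     ┃···█··██
00:05.418 [WARN] cache┃                     ┃···██···
00:09.954 [DEBUG] db.p┃                     ┃···█████
00:09.587 [DEBUG] db.p┃               ┏━━━━━━━━━━━━━━
00:11.664 [WARN] http.┃               ┃ DialogModal  
00:16.003 [INFO] worke┃               ┠──────────────
00:17.514 [INFO] http.┃               ┃Data processin
00:18.167 [DEBUG] db.p┃               ┃              
00:22.300 [INFO] http.┃               ┃Th┌───────────
00:23.456 [WARN] cache┃               ┃Er│    Exit?  
00:23.686 [DEBUG] http┃               ┃Ea│This cannot
                      ┃               ┃Th│     [OK]  
                      ┃               ┃Da└───────────
                      ┃               ┃The framework 
━━━━━━━━━━━━━━━━━━━━━━┛               ┃              
                                      ┗━━━━━━━━━━━━━━
                                                     
                                                     
                                                     


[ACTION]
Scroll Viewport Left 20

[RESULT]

     ┃[server.log]│ access.log            ┃          
     ┃────────────────────────────────────┃          
     ┃2024-01-15 00:00:05.418 [WARN] cache┃          
     ┃2024-01-15 00:00:09.954 [DEBUG] db.p┃          
     ┃2024-01-15 00:00:09.587 [DEBUG] db.p┃          
     ┃2024-01-15 00:00:11.664 [WARN] http.┃          
     ┃2024-01-15 00:00:16.003 [INFO] worke┃          
     ┃2024-01-15 00:00:17.514 [INFO] http.┃          
     ┃2024-01-15 00:00:18.167 [DEBUG] db.p┃          
     ┃2024-01-15 00:00:22.300 [INFO] http.┃          
     ┃2024-01-15 00:00:23.456 [WARN] cache┃          
     ┃2024-01-15 00:00:23.686 [DEBUG] http┃          
     ┃                                    ┃          
     ┃                                    ┃          
     ┃                                    ┃          
     ┗━━━━━━━━━━━━━━━━━━━━━━━━━━━━━━━━━━━━┛          
                                                     
                                                     
                                                     
                                                     


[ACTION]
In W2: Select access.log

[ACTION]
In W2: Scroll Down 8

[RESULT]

     ┃ server.log │[access.log]           ┃          
     ┃────────────────────────────────────┃          
     ┃2024-01-15 00:00:16.784 [INFO] db.po┃          
     ┃                                    ┃          
     ┃                                    ┃          
     ┃                                    ┃          
     ┃                                    ┃          
     ┃                                    ┃          
     ┃                                    ┃          
     ┃                                    ┃          
     ┃                                    ┃          
     ┃                                    ┃          
     ┃                                    ┃          
     ┃                                    ┃          
     ┃                                    ┃          
     ┗━━━━━━━━━━━━━━━━━━━━━━━━━━━━━━━━━━━━┛          
                                                     
                                                     
                                                     
                                                     


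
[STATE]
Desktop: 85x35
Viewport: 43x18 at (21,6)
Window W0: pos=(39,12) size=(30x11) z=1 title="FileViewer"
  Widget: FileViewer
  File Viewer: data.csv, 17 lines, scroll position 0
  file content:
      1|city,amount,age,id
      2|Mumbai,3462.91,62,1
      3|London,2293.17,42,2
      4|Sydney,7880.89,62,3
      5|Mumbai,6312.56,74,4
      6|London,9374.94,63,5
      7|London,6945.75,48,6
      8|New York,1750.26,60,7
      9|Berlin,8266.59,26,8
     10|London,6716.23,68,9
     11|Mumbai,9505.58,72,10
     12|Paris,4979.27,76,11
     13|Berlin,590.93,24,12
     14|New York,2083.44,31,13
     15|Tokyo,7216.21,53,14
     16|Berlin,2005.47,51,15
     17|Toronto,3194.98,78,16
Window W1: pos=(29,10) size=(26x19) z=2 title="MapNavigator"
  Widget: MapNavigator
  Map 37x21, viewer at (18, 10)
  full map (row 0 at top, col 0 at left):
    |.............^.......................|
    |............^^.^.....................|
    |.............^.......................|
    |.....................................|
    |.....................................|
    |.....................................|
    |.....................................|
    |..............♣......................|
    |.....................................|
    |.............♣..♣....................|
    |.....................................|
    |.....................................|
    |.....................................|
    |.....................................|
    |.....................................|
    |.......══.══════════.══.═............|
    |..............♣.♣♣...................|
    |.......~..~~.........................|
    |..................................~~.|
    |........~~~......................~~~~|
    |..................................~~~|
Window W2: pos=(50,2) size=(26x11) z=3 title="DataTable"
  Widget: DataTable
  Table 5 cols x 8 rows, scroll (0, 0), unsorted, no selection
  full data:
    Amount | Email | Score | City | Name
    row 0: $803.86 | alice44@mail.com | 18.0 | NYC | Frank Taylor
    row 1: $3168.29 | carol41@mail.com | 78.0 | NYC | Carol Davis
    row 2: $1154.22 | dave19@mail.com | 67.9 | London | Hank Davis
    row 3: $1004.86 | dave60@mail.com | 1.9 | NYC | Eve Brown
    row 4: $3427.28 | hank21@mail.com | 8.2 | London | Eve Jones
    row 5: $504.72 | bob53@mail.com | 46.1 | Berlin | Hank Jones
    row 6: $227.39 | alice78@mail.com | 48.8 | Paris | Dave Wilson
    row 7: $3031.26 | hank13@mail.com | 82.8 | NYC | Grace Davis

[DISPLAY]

                             ┃────────┼────
                             ┃$803.86 │alic
                             ┃$3168.29│caro
                             ┃$1154.22│dave
        ┏━━━━━━━━━━━━━━━━━━━━┃$1004.86│dave
        ┃ MapNavigator       ┃$3427.28│hank
        ┠────────────────────┗━━━━━━━━━━━━━
        ┃........................┃         
        ┃........................┃─────────
        ┃........................┃,id      
        ┃........................┃62,1     
        ┃........♣...............┃42,2     
        ┃........................┃62,3     
        ┃.......♣..♣.............┃74,4     
        ┃............@...........┃63,5     
        ┃........................┃48,6     
        ┃........................┃━━━━━━━━━
        ┃........................┃         


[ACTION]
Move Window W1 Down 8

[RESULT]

                             ┃────────┼────
                             ┃$803.86 │alic
                             ┃$3168.29│caro
                             ┃$1154.22│dave
                             ┃$1004.86│dave
                             ┃$3427.28│hank
                  ┏━━━━━━━━━━┗━━━━━━━━━━━━━
                  ┃ FileViewer             
                  ┠────────────────────────
                  ┃city,amount,age,id      
        ┏━━━━━━━━━━━━━━━━━━━━━━━━┓62,1     
        ┃ MapNavigator           ┃42,2     
        ┠────────────────────────┨62,3     
        ┃........................┃74,4     
        ┃........................┃63,5     
        ┃........................┃48,6     
        ┃........................┃━━━━━━━━━
        ┃........♣...............┃         


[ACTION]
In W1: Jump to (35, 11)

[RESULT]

                             ┃────────┼────
                             ┃$803.86 │alic
                             ┃$3168.29│caro
                             ┃$1154.22│dave
                             ┃$1004.86│dave
                             ┃$3427.28│hank
                  ┏━━━━━━━━━━┗━━━━━━━━━━━━━
                  ┃ FileViewer             
                  ┠────────────────────────
                  ┃city,amount,age,id      
        ┏━━━━━━━━━━━━━━━━━━━━━━━━┓62,1     
        ┃ MapNavigator           ┃42,2     
        ┠────────────────────────┨62,3     
        ┃..............          ┃74,4     
        ┃..............          ┃63,5     
        ┃..............          ┃48,6     
        ┃..............          ┃━━━━━━━━━
        ┃..............          ┃         


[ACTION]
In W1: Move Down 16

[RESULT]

                             ┃────────┼────
                             ┃$803.86 │alic
                             ┃$3168.29│caro
                             ┃$1154.22│dave
                             ┃$1004.86│dave
                             ┃$3427.28│hank
                  ┏━━━━━━━━━━┗━━━━━━━━━━━━━
                  ┃ FileViewer             
                  ┠────────────────────────
                  ┃city,amount,age,id      
        ┏━━━━━━━━━━━━━━━━━━━━━━━━┓62,1     
        ┃ MapNavigator           ┃42,2     
        ┠────────────────────────┨62,3     
        ┃..............          ┃74,4     
        ┃..............          ┃63,5     
        ┃.═............          ┃48,6     
        ┃..............          ┃━━━━━━━━━
        ┃..............          ┃         


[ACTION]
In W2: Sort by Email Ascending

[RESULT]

                             ┃────────┼────
                             ┃$803.86 │alic
                             ┃$227.39 │alic
                             ┃$504.72 │bob5
                             ┃$3168.29│caro
                             ┃$1154.22│dave
                  ┏━━━━━━━━━━┗━━━━━━━━━━━━━
                  ┃ FileViewer             
                  ┠────────────────────────
                  ┃city,amount,age,id      
        ┏━━━━━━━━━━━━━━━━━━━━━━━━┓62,1     
        ┃ MapNavigator           ┃42,2     
        ┠────────────────────────┨62,3     
        ┃..............          ┃74,4     
        ┃..............          ┃63,5     
        ┃.═............          ┃48,6     
        ┃..............          ┃━━━━━━━━━
        ┃..............          ┃         


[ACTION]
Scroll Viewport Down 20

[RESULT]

        ┃ MapNavigator           ┃42,2     
        ┠────────────────────────┨62,3     
        ┃..............          ┃74,4     
        ┃..............          ┃63,5     
        ┃.═............          ┃48,6     
        ┃..............          ┃━━━━━━━━━
        ┃..............          ┃         
        ┃...........~~.          ┃         
        ┃..........~~~~          ┃         
        ┃...........~@~          ┃         
        ┃                        ┃         
        ┃                        ┃         
        ┃                        ┃         
        ┃                        ┃         
        ┃                        ┃         
        ┃                        ┃         
        ┃                        ┃         
        ┗━━━━━━━━━━━━━━━━━━━━━━━━┛         
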